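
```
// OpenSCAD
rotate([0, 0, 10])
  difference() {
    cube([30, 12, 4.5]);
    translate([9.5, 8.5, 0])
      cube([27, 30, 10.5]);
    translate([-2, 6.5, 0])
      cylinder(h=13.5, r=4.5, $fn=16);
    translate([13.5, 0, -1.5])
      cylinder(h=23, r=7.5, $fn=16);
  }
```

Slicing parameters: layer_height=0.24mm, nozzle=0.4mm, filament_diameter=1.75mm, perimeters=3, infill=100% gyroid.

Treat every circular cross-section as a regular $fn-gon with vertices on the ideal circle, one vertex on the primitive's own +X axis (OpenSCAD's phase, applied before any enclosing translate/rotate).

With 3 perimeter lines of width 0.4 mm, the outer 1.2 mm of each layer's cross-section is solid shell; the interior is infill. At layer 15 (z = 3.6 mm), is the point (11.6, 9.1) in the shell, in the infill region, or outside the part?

At z = 3.6 mm: the cube is present — its section is the full 30×12 rectangle; the 27×30 cube at (9.5, 8.5) contributes its full rectangle; the r=4.5 cylinder at (-2, 6.5) contributes a regular 16-gon of circumradius 4.5; the r=7.5 cylinder at (13.5, 0) gives a regular 16-gon of circumradius 7.5 (constant along its height); Taking the first minus the rest: starting from the 30×12 cube, the 27×30 cube at (9.5, 8.5) partially overlaps it — only the 71.75 mm² overlap (of its 810.00 mm²) is removed, clipping the outline; the r=4.5 cylinder at (-2, 6.5) partially overlaps it — only the 13.83 mm² overlap (of its 61.99 mm²) is removed, clipping the outline; the r=7.5 cylinder at (13.5, 0) partially overlaps it — only the 86.10 mm² overlap (of its 172.21 mm²) is removed, clipping the outline — 1 connected region; (whole slice rotated 10° about Z — lengths, areas and connectivity unchanged). Overall, the cross-section is a single solid region. Undo the 10° rotation: the query point maps to (13.004, 6.947) in the un-rotated model frame. The nearest boundary edge runs (13.50, 7.50)→(10.63, 6.93); distance from the point to it = 0.45 mm. The point is not inside any of the regions above, so it lies outside the cross-section (0.45 mm from the nearest boundary).

outside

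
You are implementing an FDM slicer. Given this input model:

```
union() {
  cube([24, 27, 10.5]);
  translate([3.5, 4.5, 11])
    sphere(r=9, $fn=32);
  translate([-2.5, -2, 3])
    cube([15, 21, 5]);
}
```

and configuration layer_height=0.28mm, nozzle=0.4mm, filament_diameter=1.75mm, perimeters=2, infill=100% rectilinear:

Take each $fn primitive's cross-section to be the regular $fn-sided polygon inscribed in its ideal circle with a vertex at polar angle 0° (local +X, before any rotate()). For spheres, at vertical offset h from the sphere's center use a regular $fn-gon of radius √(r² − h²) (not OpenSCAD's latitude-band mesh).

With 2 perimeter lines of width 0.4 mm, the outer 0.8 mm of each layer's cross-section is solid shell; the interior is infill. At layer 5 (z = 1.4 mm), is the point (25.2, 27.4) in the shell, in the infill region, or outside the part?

At z = 1.4 mm: the cube is present — its section is the full 24×27 rectangle; the sphere at (3.5, 4.5) is absent (|z−center|=9.600 > r=9); the cube at (-2.5, -2) is absent (z outside [3, 8]); Taking the union: only the 24×27 cube is present, so the union is just that shape — 1 connected region. Overall, the cross-section is a single solid region. The nearest boundary edge runs (24.00, 0.00)→(24.00, 27.00); distance from the point to it = 1.26 mm. The point is not inside any of the regions above, so it lies outside the cross-section (1.26 mm from the nearest boundary).

outside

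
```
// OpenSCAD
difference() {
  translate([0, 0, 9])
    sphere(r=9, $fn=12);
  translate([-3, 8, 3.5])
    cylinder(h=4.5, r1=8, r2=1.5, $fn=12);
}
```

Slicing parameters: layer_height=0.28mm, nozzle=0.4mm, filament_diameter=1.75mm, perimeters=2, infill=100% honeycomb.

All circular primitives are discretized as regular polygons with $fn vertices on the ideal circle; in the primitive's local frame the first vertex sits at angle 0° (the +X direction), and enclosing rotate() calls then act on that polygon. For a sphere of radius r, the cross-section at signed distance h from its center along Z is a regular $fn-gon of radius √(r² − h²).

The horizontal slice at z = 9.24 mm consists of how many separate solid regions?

At z = 9.24 mm: the r=9 sphere slices to a regular 12-gon of circumradius 8.997 (√(r²−h²) with h=0.24 from center); the cone at (-3, 8) is absent (z outside [3.5, 8]); After the difference (first − rest): none of the subtracted shapes is present at this height, so the r=9 sphere is unchanged — 1 connected region. The result has 1 disconnected region.

1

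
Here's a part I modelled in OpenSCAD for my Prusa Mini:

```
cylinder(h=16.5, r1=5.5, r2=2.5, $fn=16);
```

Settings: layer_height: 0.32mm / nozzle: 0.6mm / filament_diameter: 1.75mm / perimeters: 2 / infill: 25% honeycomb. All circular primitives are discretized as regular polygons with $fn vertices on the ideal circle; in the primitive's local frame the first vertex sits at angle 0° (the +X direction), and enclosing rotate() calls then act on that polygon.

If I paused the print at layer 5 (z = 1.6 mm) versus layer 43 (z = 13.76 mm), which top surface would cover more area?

Layer 5 (z = 1.6): the cone: at t=0.097 of its height the radius interpolates to r₁+(r₂−r₁)t = 5.209, giving a regular 16-gon of that circumradius (area = (16/2)·5.209²·sin(360°/16) = 83.07 mm²). So its area = 83.07 mm². Layer 43 (z = 13.76): the cone: at t=0.834 of its height the radius interpolates to r₁+(r₂−r₁)t = 2.998, giving a regular 16-gon of that circumradius (area = (16/2)·2.998²·sin(360°/16) = 27.52 mm²). So its area = 27.52 mm². Layer 5 is larger (83.07 vs 27.52 mm²).

layer 5 (z = 1.6 mm)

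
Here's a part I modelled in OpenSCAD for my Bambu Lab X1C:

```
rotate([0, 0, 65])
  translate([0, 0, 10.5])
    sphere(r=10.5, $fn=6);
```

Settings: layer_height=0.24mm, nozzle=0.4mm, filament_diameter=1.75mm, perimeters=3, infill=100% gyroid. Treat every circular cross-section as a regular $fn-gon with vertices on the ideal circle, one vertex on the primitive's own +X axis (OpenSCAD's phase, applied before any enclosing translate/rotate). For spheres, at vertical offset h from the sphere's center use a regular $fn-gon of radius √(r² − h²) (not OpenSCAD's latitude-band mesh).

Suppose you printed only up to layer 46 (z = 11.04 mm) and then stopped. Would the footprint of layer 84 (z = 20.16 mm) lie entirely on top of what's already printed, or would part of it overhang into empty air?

Compare the two slices. At z = 11.04: the sphere: section is a regular 6-gon, circumradius = √(r²−h²) = √(10.5²−0.54²) = 10.486 (area = (6/2)·10.486²·sin(360°/6) = 285.68 mm²); (whole slice rotated 65° about Z — lengths, areas and connectivity unchanged). At z = 20.16: the r=10.5 sphere contributes a regular 6-gon of circumradius √(10.5²−9.66²) = 4.115 (area = (6/2)·4.115²·sin(360°/6) = 44.00 mm²); (whole slice rotated 65° about Z — lengths, areas and connectivity unchanged). Checking containment: the cross-section at z = 20.16 is a subset of the cross-section at z = 11.04.

entirely on top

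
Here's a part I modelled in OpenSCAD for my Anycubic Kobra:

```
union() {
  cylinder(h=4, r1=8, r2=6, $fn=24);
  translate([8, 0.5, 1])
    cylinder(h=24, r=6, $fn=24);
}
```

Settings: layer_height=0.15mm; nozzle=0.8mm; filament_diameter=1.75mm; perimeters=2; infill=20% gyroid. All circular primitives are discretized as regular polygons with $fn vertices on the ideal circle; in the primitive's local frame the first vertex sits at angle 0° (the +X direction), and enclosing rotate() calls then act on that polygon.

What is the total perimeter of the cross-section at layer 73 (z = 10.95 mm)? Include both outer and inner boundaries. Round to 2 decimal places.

37.59 mm

At z = 10.95 mm: the cone is not intersected at this z (z outside [0, 4]); the cylinder at (8, 0.5): section is a regular 24-gon, circumradius r=6 (perimeter = 2·24·6.000·sin(180°/24) = 37.59 mm); Combining (union): only the r=6 cylinder at (8, 0.5) is present, so the union is just that shape — boundary = 37.59 mm. Overall, the cross-section is a single solid region. Total boundary length (outer) = 37.59 mm.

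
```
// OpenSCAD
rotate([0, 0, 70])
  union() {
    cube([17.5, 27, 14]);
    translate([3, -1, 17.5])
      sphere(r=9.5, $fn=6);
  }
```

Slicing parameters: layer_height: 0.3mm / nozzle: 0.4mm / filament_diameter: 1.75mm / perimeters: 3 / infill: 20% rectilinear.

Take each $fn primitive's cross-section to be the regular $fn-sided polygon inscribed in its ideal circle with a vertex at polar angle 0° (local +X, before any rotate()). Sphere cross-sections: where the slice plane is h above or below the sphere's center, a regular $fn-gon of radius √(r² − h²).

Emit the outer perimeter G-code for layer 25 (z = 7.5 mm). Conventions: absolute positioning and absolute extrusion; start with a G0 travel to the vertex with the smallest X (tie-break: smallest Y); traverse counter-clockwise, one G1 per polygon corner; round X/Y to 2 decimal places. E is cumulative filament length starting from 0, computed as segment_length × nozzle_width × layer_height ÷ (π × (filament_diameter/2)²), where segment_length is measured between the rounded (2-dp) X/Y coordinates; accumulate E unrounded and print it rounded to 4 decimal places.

At z = 7.5 mm: the 17.5×27 cube contributes its full rectangle; the sphere at (3, -1) is absent (|z−center|=10.000 > r=9.5); Merging all regions: only the 17.5×27 cube is present, so the union is just that shape — 1 connected region; (whole slice rotated 70° about Z — lengths, areas and connectivity unchanged). The outline is a single polygon with 4 vertices. Extrusion per mm of travel: 0.4 × 0.3 / (π × 0.875²) = 0.049890. Accumulating E over each segment gives final E = 4.4406.

G0 X-25.37 Y9.23 Z7.50
G1 X0.00 Y0.00 E1.3469
G1 X5.99 Y16.44 E2.2198
G1 X-19.39 Y25.68 E3.5673
G1 X-25.37 Y9.23 E4.4406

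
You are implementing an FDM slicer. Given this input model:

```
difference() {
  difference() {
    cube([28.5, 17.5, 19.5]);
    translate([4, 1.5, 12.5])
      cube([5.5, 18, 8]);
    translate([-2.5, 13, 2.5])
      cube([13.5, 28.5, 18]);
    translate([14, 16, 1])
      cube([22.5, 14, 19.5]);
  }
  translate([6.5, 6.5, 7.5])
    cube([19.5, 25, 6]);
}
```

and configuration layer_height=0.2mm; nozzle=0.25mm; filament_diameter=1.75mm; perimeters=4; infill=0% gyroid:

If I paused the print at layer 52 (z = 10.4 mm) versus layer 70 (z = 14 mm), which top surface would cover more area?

Layer 52 (z = 10.4): the 28.5×17.5 cube contributes its full rectangle (area 498.75 mm²); the cube at (4, 1.5) is not intersected at this z (z outside [12.5, 20.5]); the cube at (-2.5, 13) is present — its section is the full 13.5×28.5 rectangle (area 384.75 mm²); the cube at (14, 16) is present — its section is the full 22.5×14 rectangle (area 315.00 mm²); Taking the first minus the rest: starting from the 28.5×17.5 cube (498.75 mm²), the 13.5×28.5 cube at (-2.5, 13) partially overlaps it — only the 49.50 mm² overlap (of its 384.75 mm²) is removed, clipping the outline; the 22.5×14 cube at (14, 16) partially overlaps it — only the 21.75 mm² overlap (of its 315.00 mm²) is removed, clipping the outline — area = 427.50 mm²; the cube at (6.5, 6.5) (footprint 19.5×25) is included at this height (area 487.50 mm²); After the difference (first − rest): starting from the result so far (427.50 mm²), the 19.5×25 cube at (6.5, 6.5) partially overlaps it — only the 176.25 mm² overlap (of its 487.50 mm²) is removed, clipping the outline — area = 251.25 mm². So its area = 251.25 mm². Layer 70 (z = 14): the cube is present — its section is the full 28.5×17.5 rectangle (area 498.75 mm²); the cube at (4, 1.5) is present — its section is the full 5.5×18 rectangle (area 99.00 mm²); the cube at (-2.5, 13) is present — its section is the full 13.5×28.5 rectangle (area 384.75 mm²); the 22.5×14 cube at (14, 16) contributes its full rectangle (area 315.00 mm²); After the difference (first − rest): starting from the 28.5×17.5 cube (498.75 mm²), the 5.5×18 cube at (4, 1.5) partially overlaps it — only the 88.00 mm² overlap (of its 99.00 mm²) is removed, clipping the outline; the 13.5×28.5 cube at (-2.5, 13) partially overlaps it — only the 24.75 mm² overlap (of its 384.75 mm²) is removed, clipping the outline; the 22.5×14 cube at (14, 16) partially overlaps it — only the 21.75 mm² overlap (of its 315.00 mm²) is removed, clipping the outline — area = 364.25 mm²; the cube at (6.5, 6.5) is not intersected at this z (z outside [7.5, 13.5]); Subtracting the remaining from the first: none of the subtracted shapes is present at this height, so that combined region is unchanged — area = 364.25 mm². So its area = 364.25 mm². Layer 70 is larger (364.25 vs 251.25 mm²).

layer 70 (z = 14 mm)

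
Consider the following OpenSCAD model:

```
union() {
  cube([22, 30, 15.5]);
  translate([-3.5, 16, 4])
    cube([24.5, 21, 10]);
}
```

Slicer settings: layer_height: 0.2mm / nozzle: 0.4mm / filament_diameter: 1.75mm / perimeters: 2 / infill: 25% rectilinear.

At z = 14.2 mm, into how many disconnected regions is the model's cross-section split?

At z = 14.2 mm: the 22×30 cube contributes its full rectangle; the cube at (-3.5, 16) does not reach this height (z outside [4, 14]); Merging all regions: only the 22×30 cube is present, so the union is just that shape — 1 connected region. The result has 1 disconnected region.

1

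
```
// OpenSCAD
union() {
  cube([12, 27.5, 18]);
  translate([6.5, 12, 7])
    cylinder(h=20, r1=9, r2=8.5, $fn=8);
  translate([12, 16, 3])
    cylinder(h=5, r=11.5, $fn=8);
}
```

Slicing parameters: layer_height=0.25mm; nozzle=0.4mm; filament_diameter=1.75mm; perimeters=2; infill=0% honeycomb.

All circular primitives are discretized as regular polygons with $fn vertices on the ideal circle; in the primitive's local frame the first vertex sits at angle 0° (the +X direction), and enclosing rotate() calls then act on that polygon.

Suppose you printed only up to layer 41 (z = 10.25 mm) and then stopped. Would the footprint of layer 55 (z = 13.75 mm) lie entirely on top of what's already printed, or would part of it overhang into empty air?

entirely on top

Compare the two slices. At z = 10.25: the cube is present — its section is the full 12×27.5 rectangle (area 330.00 mm²); the cone at (6.5, 12) contributes a regular 8-gon of circumradius 8.919 (interpolated between r1=9 and r2=8.5 at t=0.163) (area = (8/2)·8.919²·sin(360°/8) = 224.98 mm²); the cylinder at (12, 16) is not intersected at this z (z outside [3, 8]); Taking the union: the regions partially overlap — summed areas 554.98 mm² minus the doubly-counted overlap 183.94 mm² gives 371.04 mm² — area = 371.04 mm². At z = 13.75: the cube is present — its section is the full 12×27.5 rectangle (area 330.00 mm²); the cone at (6.5, 12): at t=0.338 of its height the radius interpolates to r₁+(r₂−r₁)t = 8.831, giving a regular 8-gon of that circumradius (area = (8/2)·8.831²·sin(360°/8) = 220.59 mm²); the cylinder at (12, 16) does not reach this height (z outside [3, 8]); Combining (union): the regions partially overlap — summed areas 550.59 mm² minus the doubly-counted overlap 181.79 mm² gives 368.80 mm² — area = 368.80 mm². Checking containment: the cross-section at z = 13.75 is a subset of the cross-section at z = 10.25.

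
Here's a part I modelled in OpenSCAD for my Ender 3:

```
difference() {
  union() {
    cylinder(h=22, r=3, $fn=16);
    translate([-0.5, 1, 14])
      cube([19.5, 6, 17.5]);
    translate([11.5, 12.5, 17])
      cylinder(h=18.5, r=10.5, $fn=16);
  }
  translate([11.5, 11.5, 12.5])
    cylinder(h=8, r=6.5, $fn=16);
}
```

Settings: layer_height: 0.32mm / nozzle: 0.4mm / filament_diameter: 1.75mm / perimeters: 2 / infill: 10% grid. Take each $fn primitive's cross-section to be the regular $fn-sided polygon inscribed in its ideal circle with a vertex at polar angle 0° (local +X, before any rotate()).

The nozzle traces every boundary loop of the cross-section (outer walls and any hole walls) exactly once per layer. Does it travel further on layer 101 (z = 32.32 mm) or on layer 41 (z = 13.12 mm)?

layer 101 (z = 32.32 mm)

Layer 101 (z = 32.32): the cylinder does not reach this height (z outside [0, 22]); the cube at (-0.5, 1) is not intersected at this z (z outside [14, 31.5]); the r=10.5 cylinder at (11.5, 12.5) contributes a regular 16-gon of circumradius 10.5 (perimeter = 2·16·10.500·sin(180°/16) = 65.55 mm); Combining (union): only the r=10.5 cylinder at (11.5, 12.5) is present, so the union is just that shape — boundary = 65.55 mm; the cylinder at (11.5, 11.5) is absent (z outside [12.5, 20.5]); Subtracting the remaining from the first: none of the subtracted shapes is present at this height, so that combined region is unchanged — boundary = 65.55 mm. So its perimeter = 65.55 mm. Layer 41 (z = 13.12): the cylinder: section is a regular 16-gon, circumradius r=3 (perimeter = 2·16·3.000·sin(180°/16) = 18.73 mm); the cube at (-0.5, 1) does not reach this height (z outside [14, 31.5]); the cylinder at (11.5, 12.5) is not intersected at this z (z outside [17, 35.5]); Combining (union): only the r=3 cylinder is present, so the union is just that shape — boundary = 18.73 mm; the r=6.5 cylinder at (11.5, 11.5) contributes a regular 16-gon of circumradius 6.5 (perimeter = 2·16·6.500·sin(180°/16) = 40.58 mm); After the difference (first − rest): starting from the result so far, the r=6.5 cylinder at (11.5, 11.5) misses the remaining region (no effect) — boundary = 18.73 mm. So its perimeter = 18.73 mm. Layer 101 is larger (65.55 vs 18.73 mm).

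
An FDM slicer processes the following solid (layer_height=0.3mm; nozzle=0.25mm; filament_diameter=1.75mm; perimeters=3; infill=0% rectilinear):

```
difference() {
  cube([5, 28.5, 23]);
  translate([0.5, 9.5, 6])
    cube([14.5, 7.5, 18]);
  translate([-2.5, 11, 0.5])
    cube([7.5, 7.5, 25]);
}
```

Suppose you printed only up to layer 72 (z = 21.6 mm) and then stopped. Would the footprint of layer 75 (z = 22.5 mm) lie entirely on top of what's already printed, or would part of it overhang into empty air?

entirely on top

Compare the two slices. At z = 21.6: the cube (footprint 5×28.5) is included at this height (area 142.50 mm²); the cube at (0.5, 9.5) is present — its section is the full 14.5×7.5 rectangle (area 108.75 mm²); the 7.5×7.5 cube at (-2.5, 11) contributes its full rectangle (area 56.25 mm²); After the difference (first − rest): starting from the 5×28.5 cube (142.50 mm²), the 14.5×7.5 cube at (0.5, 9.5) partially overlaps it — only the 33.75 mm² overlap (of its 108.75 mm²) is removed, clipping the outline; the 7.5×7.5 cube at (-2.5, 11) partially overlaps it — only the 10.50 mm² overlap (of its 56.25 mm²) is removed, clipping the outline — area = 98.25 mm². At z = 22.5: the cube is present — its section is the full 5×28.5 rectangle (area 142.50 mm²); the cube at (0.5, 9.5) (footprint 14.5×7.5) is included at this height (area 108.75 mm²); the cube at (-2.5, 11) (footprint 7.5×7.5) is included at this height (area 56.25 mm²); Subtracting the remaining from the first: starting from the 5×28.5 cube (142.50 mm²), the 14.5×7.5 cube at (0.5, 9.5) partially overlaps it — only the 33.75 mm² overlap (of its 108.75 mm²) is removed, clipping the outline; the 7.5×7.5 cube at (-2.5, 11) partially overlaps it — only the 10.50 mm² overlap (of its 56.25 mm²) is removed, clipping the outline — area = 98.25 mm². Checking containment: the cross-section at z = 22.5 is a subset of the cross-section at z = 21.6.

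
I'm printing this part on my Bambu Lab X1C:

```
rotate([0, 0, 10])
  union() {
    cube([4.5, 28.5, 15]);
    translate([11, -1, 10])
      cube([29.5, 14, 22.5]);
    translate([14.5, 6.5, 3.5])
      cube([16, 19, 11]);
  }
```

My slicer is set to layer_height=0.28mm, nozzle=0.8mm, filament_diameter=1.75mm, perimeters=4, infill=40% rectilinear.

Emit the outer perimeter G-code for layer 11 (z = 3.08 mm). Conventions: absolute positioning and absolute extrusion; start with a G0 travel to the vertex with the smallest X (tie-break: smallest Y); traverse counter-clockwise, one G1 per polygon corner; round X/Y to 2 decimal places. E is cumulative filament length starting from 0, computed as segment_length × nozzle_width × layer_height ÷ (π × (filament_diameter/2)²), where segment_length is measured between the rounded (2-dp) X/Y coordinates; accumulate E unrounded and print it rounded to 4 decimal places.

G0 X-4.95 Y28.07 Z3.08
G1 X0.00 Y0.00 E2.6544
G1 X4.43 Y0.78 E3.0734
G1 X-0.52 Y28.85 E5.7278
G1 X-4.95 Y28.07 E6.1467

At z = 3.08 mm: the cube (footprint 4.5×28.5) is included at this height; the cube at (11, -1) is absent (z outside [10, 32.5]); the cube at (14.5, 6.5) is absent (z outside [3.5, 14.5]); Combining (union): only the 4.5×28.5 cube is present, so the union is just that shape — 1 connected region; (whole slice rotated 10° about Z — lengths, areas and connectivity unchanged). The outline is a single polygon with 4 vertices. Extrusion per mm of travel: 0.8 × 0.28 / (π × 0.875²) = 0.093128. Accumulating E over each segment gives final E = 6.1467.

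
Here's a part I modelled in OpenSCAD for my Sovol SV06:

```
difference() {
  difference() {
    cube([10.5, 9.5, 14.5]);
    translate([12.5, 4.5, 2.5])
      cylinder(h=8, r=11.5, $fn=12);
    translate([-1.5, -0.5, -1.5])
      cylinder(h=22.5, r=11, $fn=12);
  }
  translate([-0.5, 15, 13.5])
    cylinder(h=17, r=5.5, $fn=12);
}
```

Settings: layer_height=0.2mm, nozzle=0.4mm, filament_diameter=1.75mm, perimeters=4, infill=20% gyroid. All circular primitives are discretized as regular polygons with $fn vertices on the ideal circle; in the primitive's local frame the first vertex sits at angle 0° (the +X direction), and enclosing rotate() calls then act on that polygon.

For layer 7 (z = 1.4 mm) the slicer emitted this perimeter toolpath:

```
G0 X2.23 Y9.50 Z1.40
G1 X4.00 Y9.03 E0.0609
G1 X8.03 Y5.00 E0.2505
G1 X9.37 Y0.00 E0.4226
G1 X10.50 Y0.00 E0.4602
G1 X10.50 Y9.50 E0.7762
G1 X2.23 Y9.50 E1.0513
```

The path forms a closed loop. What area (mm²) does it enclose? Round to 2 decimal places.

Apply the shoelace formula to the sequence of (X, Y) vertices; enclosed area = 30.55 mm².

30.55 mm²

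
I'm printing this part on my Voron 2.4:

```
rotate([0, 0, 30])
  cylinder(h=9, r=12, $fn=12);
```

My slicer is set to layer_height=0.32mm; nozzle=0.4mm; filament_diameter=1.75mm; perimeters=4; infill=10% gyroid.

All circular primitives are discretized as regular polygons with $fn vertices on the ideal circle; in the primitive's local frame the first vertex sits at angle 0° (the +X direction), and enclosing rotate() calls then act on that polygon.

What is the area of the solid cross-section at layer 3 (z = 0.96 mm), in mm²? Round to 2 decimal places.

At z = 0.96 mm: the r=12 cylinder gives a regular 12-gon of circumradius 12 (constant along its height) (area = (12/2)·12.000²·sin(360°/12) = 432.00 mm²); (whole slice rotated 30° about Z — lengths, areas and connectivity unchanged). Overall, the cross-section is a single solid region. Net area = 432.00 mm².

432.00 mm²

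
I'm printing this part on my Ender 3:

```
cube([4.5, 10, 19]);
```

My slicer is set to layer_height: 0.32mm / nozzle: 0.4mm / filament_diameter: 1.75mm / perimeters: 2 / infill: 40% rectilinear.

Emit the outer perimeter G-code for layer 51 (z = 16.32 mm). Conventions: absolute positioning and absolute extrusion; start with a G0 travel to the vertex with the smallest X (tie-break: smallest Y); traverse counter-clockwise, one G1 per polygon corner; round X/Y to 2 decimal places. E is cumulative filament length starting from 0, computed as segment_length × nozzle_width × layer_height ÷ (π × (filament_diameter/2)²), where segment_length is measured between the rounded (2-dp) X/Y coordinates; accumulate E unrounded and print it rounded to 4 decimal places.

G0 X0.00 Y0.00 Z16.32
G1 X4.50 Y0.00 E0.2395
G1 X4.50 Y10.00 E0.7716
G1 X0.00 Y10.00 E1.0111
G1 X0.00 Y0.00 E1.5433

At z = 16.32 mm: the cube (footprint 4.5×10) is included at this height. The outline is a single polygon with 4 vertices. Extrusion per mm of travel: 0.4 × 0.32 / (π × 0.875²) = 0.053216. Accumulating E over each segment gives final E = 1.5433.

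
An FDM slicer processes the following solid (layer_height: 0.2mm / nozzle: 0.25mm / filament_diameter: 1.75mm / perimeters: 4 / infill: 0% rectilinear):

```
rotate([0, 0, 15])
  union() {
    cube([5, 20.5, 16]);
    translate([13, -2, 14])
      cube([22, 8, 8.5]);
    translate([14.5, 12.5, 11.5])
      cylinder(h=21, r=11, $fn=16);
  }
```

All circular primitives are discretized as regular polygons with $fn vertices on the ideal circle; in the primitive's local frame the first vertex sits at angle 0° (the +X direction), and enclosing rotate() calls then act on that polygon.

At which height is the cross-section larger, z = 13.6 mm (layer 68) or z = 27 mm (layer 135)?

Layer 68 (z = 13.6): the cube (footprint 5×20.5) is included at this height (area 102.50 mm²); the cube at (13, -2) is absent (z outside [14, 22.5]); the r=11 cylinder at (14.5, 12.5) gives a regular 16-gon of circumradius 11 (constant along its height) (area = (16/2)·11.000²·sin(360°/16) = 370.44 mm²); Taking the union: the regions partially overlap — summed areas 472.94 mm² minus the doubly-counted overlap 9.76 mm² gives 463.18 mm² — area = 463.18 mm²; (whole slice rotated 15° about Z — lengths, areas and connectivity unchanged). So its area = 463.18 mm². Layer 135 (z = 27): the cube does not reach this height (z outside [0, 16]); the cube at (13, -2) is absent (z outside [14, 22.5]); the r=11 cylinder at (14.5, 12.5) gives a regular 16-gon of circumradius 11 (constant along its height) (area = (16/2)·11.000²·sin(360°/16) = 370.44 mm²); Taking the union: only the r=11 cylinder at (14.5, 12.5) is present, so the union is just that shape — area = 370.44 mm²; (rotated 15° about Z; rotation is an isometry so areas/perimeters/island counts are preserved). So its area = 370.44 mm². Layer 68 is larger (463.18 vs 370.44 mm²).

layer 68 (z = 13.6 mm)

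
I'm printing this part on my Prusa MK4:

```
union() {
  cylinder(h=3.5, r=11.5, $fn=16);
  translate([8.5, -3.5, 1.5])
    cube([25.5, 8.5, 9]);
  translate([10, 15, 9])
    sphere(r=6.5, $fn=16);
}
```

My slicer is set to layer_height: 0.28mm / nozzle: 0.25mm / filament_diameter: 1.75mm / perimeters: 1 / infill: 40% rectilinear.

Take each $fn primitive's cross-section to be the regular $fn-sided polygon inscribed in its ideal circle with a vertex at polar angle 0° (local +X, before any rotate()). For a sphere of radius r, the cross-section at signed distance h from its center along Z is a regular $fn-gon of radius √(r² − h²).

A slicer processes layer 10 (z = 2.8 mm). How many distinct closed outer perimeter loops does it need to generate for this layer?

2

At z = 2.8 mm: the r=11.5 cylinder gives a regular 16-gon of circumradius 11.5 (constant along its height); the cube at (8.5, -3.5) is present — its section is the full 25.5×8.5 rectangle; the r=6.5 sphere at (10, 15) contributes a regular 16-gon of circumradius √(6.5²−6.2²) = 1.952; Taking the union: the regions partially overlap (shared area 21.71 mm²), so overlapping operands fuse into one piece — 2 connected regions. The result has 2 disconnected regions.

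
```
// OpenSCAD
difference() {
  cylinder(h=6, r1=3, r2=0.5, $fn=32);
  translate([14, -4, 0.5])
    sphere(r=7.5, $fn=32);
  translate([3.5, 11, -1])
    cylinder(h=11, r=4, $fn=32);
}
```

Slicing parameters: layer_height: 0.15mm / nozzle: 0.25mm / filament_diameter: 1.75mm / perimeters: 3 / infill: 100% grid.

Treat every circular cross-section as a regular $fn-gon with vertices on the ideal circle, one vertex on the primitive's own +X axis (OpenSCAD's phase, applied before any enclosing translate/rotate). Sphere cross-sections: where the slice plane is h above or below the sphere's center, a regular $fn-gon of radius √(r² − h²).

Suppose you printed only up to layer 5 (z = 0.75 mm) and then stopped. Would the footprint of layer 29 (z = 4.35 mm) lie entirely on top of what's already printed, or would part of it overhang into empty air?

entirely on top

Compare the two slices. At z = 0.75: the cone contributes a regular 32-gon of circumradius 2.688 (interpolated between r1=3 and r2=0.5 at t=0.125) (area = (32/2)·2.688²·sin(360°/32) = 22.55 mm²); the r=7.5 sphere at (14, -4) slices to a regular 32-gon of circumradius 7.496 (√(r²−h²) with h=0.25 from center) (area = (32/2)·7.496²·sin(360°/32) = 175.39 mm²); the r=4 cylinder at (3.5, 11) contributes a regular 32-gon of circumradius 4 (area = (32/2)·4.000²·sin(360°/32) = 49.94 mm²); Subtracting the remaining from the first: starting from the cone (22.55 mm²), the r=7.5 sphere at (14, -4) misses the remaining region (no effect); the r=4 cylinder at (3.5, 11) misses the remaining region (no effect) — area = 22.55 mm². At z = 4.35: the cone contributes a regular 32-gon of circumradius 1.188 (interpolated between r1=3 and r2=0.5 at t=0.725) (area = (32/2)·1.188²·sin(360°/32) = 4.40 mm²); the r=7.5 sphere at (14, -4) slices to a regular 32-gon of circumradius 6.436 (√(r²−h²) with h=3.85 from center) (area = (32/2)·6.436²·sin(360°/32) = 129.31 mm²); the r=4 cylinder at (3.5, 11) gives a regular 32-gon of circumradius 4 (constant along its height) (area = (32/2)·4.000²·sin(360°/32) = 49.94 mm²); Taking the first minus the rest: starting from the cone (4.40 mm²), the r=7.5 sphere at (14, -4) misses the remaining region (no effect); the r=4 cylinder at (3.5, 11) misses the remaining region (no effect) — area = 4.40 mm². Checking containment: the cross-section at z = 4.35 is a subset of the cross-section at z = 0.75.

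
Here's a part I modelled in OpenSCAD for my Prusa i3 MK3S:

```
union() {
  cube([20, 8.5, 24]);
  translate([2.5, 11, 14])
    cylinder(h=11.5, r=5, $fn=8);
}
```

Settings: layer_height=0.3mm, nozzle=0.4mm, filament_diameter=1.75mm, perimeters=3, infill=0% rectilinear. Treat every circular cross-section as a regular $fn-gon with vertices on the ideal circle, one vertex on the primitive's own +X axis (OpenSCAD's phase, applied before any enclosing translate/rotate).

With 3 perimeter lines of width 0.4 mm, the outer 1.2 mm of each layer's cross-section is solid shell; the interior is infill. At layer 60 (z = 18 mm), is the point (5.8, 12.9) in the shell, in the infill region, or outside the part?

shell

At z = 18 mm: the 20×8.5 cube contributes its full rectangle; the cylinder at (2.5, 11): section is a regular 8-gon, circumradius r=5; Combining (union): the regions partially overlap (shared area 11.43 mm²), so overlapping operands fuse into one piece — 1 connected region. Overall, the cross-section is a single solid region. The nearest boundary edge runs (6.04, 14.54)→(7.50, 11.00); distance from the point to it = 0.84 mm. The point is inside the cross-section, 0.84 mm from the nearest boundary — within the 1.2 mm shell band (3 × 0.4).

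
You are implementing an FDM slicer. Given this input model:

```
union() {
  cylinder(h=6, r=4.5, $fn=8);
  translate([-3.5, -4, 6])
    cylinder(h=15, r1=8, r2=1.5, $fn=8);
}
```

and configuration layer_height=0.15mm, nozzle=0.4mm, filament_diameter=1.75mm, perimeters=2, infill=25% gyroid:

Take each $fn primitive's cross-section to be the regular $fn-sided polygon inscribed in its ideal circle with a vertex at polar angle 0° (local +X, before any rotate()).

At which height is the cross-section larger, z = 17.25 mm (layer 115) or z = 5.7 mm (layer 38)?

Layer 115 (z = 17.25): the cylinder is not intersected at this z (z outside [0, 6]); the cone at (-3.5, -4): at t=0.750 of its height the radius interpolates to r₁+(r₂−r₁)t = 3.125, giving a regular 8-gon of that circumradius (area = (8/2)·3.125²·sin(360°/8) = 27.62 mm²); Merging all regions: only the cone at (-3.5, -4) is present, so the union is just that shape — area = 27.62 mm². So its area = 27.62 mm². Layer 38 (z = 5.7): the cylinder: section is a regular 8-gon, circumradius r=4.5 (area = (8/2)·4.500²·sin(360°/8) = 57.28 mm²); the cone at (-3.5, -4) is absent (z outside [6, 21]); Combining (union): only the r=4.5 cylinder is present, so the union is just that shape — area = 57.28 mm². So its area = 57.28 mm². Layer 38 is larger (57.28 vs 27.62 mm²).

layer 38 (z = 5.7 mm)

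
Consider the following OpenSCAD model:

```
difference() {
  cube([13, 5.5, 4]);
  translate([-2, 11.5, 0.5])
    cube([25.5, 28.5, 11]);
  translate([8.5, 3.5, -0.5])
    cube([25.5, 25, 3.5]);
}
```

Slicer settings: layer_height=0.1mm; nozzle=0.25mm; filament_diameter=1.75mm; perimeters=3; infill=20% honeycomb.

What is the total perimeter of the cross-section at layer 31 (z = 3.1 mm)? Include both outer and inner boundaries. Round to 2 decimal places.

37.00 mm

At z = 3.1 mm: the cube is present — its section is the full 13×5.5 rectangle (perimeter 37.00 mm); the 25.5×28.5 cube at (-2, 11.5) contributes its full rectangle (perimeter 108.00 mm); the cube at (8.5, 3.5) is absent (z outside [-0.5, 3]); Subtracting the remaining from the first: starting from the 13×5.5 cube, the 25.5×28.5 cube at (-2, 11.5) misses the remaining region (no effect) — boundary = 37.00 mm. Overall, the cross-section is a single solid region. Total boundary length (outer) = 37.00 mm.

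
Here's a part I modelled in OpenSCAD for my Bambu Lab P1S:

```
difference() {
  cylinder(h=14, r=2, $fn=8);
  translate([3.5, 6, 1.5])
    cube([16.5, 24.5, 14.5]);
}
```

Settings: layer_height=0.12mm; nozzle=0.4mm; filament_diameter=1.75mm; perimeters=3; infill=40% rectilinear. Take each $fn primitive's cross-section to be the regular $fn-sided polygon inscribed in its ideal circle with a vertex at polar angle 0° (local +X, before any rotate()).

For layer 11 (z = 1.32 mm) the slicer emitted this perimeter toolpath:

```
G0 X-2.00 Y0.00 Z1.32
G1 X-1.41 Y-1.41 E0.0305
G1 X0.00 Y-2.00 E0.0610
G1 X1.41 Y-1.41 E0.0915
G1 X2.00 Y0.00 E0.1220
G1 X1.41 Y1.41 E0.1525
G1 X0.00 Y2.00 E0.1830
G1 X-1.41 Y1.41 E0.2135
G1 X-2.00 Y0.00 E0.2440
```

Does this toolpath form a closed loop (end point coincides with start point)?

yes

Start point (G0): (-2.00, 0.00). End point (last G1): the path returns to the start — closed.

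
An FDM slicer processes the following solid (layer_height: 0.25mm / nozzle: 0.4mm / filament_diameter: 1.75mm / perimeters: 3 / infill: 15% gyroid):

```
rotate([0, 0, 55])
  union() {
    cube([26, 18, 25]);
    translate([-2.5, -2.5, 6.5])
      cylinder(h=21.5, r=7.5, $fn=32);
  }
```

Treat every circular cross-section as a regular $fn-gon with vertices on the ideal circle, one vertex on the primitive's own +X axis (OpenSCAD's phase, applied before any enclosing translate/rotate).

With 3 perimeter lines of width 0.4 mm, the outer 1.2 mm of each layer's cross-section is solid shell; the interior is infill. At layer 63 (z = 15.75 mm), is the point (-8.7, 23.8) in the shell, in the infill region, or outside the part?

outside

At z = 15.75 mm: the 26×18 cube contributes its full rectangle; the r=7.5 cylinder at (-2.5, -2.5) gives a regular 32-gon of circumradius 7.5 (constant along its height); Combining (union): the regions partially overlap (shared area 13.48 mm²), so overlapping operands fuse into one piece — 1 connected region; (whole slice rotated 55° about Z — lengths, areas and connectivity unchanged). Overall, the cross-section is a single solid region. Undo the 55° rotation: the query point maps to (14.506, 20.778) in the un-rotated model frame. The nearest boundary edge runs (0.00, 18.00)→(26.00, 18.00); distance from the point to it = 2.78 mm. The point is not inside any of the regions above, so it lies outside the cross-section (2.78 mm from the nearest boundary).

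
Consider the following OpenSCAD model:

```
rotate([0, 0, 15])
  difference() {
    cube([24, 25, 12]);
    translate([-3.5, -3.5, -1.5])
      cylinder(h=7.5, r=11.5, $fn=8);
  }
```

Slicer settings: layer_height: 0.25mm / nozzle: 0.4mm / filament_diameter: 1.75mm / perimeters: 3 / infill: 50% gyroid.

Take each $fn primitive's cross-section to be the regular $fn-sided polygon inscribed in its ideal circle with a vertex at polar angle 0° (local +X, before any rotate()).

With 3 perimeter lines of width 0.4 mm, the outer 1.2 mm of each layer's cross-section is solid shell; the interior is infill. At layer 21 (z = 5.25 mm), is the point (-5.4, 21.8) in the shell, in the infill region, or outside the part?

shell

At z = 5.25 mm: the cube (footprint 24×25) is included at this height; the cylinder at (-3.5, -3.5): section is a regular 8-gon, circumradius r=11.5; Subtracting the remaining from the first: starting from the 24×25 cube, the r=11.5 cylinder at (-3.5, -3.5) partially overlaps it — only the 30.34 mm² overlap (of its 374.06 mm²) is removed, clipping the outline — 1 connected region; (whole slice rotated 15° about Z — lengths, areas and connectivity unchanged). Overall, the cross-section is a single solid region. Undo the 15° rotation: the query point maps to (0.426, 22.455) in the un-rotated model frame. The nearest boundary edge runs (0.00, 6.55)→(0.00, 25.00); distance from the point to it = 0.43 mm. The point is inside the cross-section, 0.43 mm from the nearest boundary — within the 1.2 mm shell band (3 × 0.4).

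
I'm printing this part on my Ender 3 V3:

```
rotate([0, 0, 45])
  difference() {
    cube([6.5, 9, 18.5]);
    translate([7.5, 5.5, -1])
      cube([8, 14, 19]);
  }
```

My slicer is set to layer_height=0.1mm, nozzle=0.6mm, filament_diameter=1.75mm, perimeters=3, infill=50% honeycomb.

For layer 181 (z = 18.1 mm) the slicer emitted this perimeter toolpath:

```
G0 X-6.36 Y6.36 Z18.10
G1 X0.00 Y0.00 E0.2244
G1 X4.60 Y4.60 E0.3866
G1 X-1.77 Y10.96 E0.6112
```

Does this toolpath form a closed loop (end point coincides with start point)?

Start point (G0): (-6.36, 6.36). End point (last G1): the path does not return to the start — open.

no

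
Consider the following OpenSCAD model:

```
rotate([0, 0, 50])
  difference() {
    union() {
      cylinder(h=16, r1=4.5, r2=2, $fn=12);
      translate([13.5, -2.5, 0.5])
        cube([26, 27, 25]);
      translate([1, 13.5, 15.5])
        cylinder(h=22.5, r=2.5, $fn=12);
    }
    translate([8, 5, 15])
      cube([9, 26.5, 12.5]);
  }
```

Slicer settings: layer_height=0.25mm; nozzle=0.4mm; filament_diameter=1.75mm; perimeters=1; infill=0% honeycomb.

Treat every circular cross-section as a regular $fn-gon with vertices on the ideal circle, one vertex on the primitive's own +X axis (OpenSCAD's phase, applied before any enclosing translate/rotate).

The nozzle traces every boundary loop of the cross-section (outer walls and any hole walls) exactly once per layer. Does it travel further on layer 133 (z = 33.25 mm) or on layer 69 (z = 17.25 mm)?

layer 69 (z = 17.25 mm)

Layer 133 (z = 33.25): the cone is absent (z outside [0, 16]); the cube at (13.5, -2.5) is not intersected at this z (z outside [0.5, 25.5]); the r=2.5 cylinder at (1, 13.5) contributes a regular 12-gon of circumradius 2.5 (perimeter = 2·12·2.500·sin(180°/12) = 15.53 mm); Merging all regions: only the r=2.5 cylinder at (1, 13.5) is present, so the union is just that shape — boundary = 15.53 mm; the cube at (8, 5) does not reach this height (z outside [15, 27.5]); Taking the first minus the rest: none of the subtracted shapes is present at this height, so the result so far is unchanged — boundary = 15.53 mm; (whole slice rotated 50° about Z — lengths, areas and connectivity unchanged). So its perimeter = 15.53 mm. Layer 69 (z = 17.25): the cone does not reach this height (z outside [0, 16]); the 26×27 cube at (13.5, -2.5) contributes its full rectangle (perimeter 106.00 mm); the r=2.5 cylinder at (1, 13.5) gives a regular 12-gon of circumradius 2.5 (constant along its height) (perimeter = 2·12·2.500·sin(180°/12) = 15.53 mm); Combining (union): the 2 present regions are separate (no shared area or edge), so areas and boundary lengths simply add and each stays a separate island — boundary = 121.53 mm; the cube at (8, 5) is present — its section is the full 9×26.5 rectangle (perimeter 71.00 mm); Subtracting the remaining from the first: starting from that combined region, the 9×26.5 cube at (8, 5) partially overlaps it — only the 68.25 mm² overlap (of its 238.50 mm²) is removed, clipping the outline — boundary = 121.53 mm; (rotated 50° about Z; rotation is an isometry so areas/perimeters/island counts are preserved). So its perimeter = 121.53 mm. Layer 69 is larger (121.53 vs 15.53 mm).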